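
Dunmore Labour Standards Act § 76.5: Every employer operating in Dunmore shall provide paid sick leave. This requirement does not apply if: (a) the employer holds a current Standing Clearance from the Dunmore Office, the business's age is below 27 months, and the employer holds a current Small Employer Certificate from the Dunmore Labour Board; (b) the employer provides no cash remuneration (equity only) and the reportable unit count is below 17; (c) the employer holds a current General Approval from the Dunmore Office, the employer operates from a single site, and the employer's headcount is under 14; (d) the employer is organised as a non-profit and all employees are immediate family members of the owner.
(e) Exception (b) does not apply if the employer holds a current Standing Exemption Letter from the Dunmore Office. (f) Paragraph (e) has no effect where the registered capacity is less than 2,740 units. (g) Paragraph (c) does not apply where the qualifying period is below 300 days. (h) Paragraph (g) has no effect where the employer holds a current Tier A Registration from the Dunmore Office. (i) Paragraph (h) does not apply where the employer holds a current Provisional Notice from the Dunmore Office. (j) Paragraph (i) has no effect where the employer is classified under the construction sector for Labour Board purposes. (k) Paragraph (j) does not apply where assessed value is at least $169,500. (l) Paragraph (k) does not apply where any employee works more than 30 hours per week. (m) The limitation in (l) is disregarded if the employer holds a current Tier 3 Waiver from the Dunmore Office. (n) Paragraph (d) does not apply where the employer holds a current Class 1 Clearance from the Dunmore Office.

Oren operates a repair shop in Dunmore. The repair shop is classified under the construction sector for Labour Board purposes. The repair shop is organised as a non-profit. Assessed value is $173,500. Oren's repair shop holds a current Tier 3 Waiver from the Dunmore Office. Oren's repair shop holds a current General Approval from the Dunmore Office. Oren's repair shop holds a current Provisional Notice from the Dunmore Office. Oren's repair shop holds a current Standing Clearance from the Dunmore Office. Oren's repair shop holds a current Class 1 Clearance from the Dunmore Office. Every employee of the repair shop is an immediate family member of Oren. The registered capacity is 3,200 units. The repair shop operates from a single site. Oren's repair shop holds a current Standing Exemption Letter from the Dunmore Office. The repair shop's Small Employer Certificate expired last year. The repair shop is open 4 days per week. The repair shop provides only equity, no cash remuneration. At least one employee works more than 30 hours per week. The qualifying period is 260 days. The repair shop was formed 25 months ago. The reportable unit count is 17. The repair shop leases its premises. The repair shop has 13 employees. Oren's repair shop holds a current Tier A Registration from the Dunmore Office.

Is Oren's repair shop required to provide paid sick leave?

Exception (a) does not apply: the Small Employer Certificate has expired.
Exception (b) requires that the reportable unit count is below 17; but the reportable unit count is 17, not below 17, so (b) is unavailable.
Exception (c): a current General Approval is held; the employer operates from a single site; the employer's headcount is 13, under the 14 limit — every condition holds. Turning to paragraphs (g)–(m): (g) is engaged — the qualifying period is 260 days, below the 300 days limit. (h) would limit (g) — a current Tier A Registration is held — but (i) sets (h) aside: (i) operates against (h): a current Provisional Notice is held. (j) is triggered (the repair shop is classified under the construction sector), but is set aside by (k): (k) operates against (j): assessed value is $173,500, meeting the $169,500 threshold. (l) is engaged (at least one employee exceeds 30 hours/week), but yields to (m): (m) operates against (l): a current Tier 3 Waiver is held. So (c) is unavailable.
Exception (d): the employer is a non-profit; every employee is an immediate family member — every condition holds. However, paragraph (n) must be considered: (n) operates against (d): a current Class 1 Clearance is held. (d) is therefore removed.
Every exception is unavailable, so the rule governs.

Yes — Oren's repair shop must provide paid sick leave.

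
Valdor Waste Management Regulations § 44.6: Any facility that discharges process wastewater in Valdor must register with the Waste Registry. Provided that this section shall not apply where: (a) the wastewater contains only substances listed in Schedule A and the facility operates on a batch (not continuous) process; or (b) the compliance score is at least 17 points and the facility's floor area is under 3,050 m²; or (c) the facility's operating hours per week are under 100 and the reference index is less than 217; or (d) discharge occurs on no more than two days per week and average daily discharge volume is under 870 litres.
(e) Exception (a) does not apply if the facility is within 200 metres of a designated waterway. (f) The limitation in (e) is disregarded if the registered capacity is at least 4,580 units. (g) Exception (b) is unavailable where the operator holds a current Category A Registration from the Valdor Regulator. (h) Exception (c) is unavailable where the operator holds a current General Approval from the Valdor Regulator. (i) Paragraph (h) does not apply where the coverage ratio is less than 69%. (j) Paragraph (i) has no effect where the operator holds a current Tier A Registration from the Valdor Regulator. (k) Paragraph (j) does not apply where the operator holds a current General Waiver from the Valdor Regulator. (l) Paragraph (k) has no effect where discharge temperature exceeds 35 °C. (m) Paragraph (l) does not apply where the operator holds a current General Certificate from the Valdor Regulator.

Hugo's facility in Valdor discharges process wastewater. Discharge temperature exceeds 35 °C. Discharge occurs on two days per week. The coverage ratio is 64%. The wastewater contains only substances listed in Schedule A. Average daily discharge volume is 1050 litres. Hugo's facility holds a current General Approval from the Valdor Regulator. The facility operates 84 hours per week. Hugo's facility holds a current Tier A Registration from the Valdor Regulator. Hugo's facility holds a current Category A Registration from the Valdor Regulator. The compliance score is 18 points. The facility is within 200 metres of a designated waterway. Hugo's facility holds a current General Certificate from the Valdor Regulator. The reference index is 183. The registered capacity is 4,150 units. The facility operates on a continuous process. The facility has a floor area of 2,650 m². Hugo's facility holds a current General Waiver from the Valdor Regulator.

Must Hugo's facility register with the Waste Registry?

Exception (a) fails — the facility operates on a continuous process.
Exception (b)'s conditions are all satisfied: the compliance score is 18 points, meeting the 17 points threshold; the facility's floor area is 2,650 m², under the 3,050 m² limit. But applying paragraph (g): (g) operates against (b): a current Category A Registration is held. (b) is therefore removed.
All of (c)'s requirements are met (the facility's operating hours per week are 84, under the 100 limit; the reference index is 183, less than the 217 limit). As to paragraphs (h)–(m): (h) is triggered (a current General Approval is held), but is overridden by (i): (i) operates against (h): the coverage ratio is 64%, less than the 69% limit. (j) would limit (i) — a current Tier A Registration is held — but (k) sets (j) aside: (k) is triggered — a current General Waiver is held. (l) would limit (k) — discharge temperature exceeds 35 °C — but (m) sets (l) aside: (m) is engaged — a current General Certificate is held. So (c) applies.
Exception (d) requires that average daily discharge volume is under 870 litres; but average daily discharge volume is 1050 litres, not under 870 litres, so (d) is unavailable.

No — exception (c) applies; Hugo's facility is not required to register with the Waste Registry.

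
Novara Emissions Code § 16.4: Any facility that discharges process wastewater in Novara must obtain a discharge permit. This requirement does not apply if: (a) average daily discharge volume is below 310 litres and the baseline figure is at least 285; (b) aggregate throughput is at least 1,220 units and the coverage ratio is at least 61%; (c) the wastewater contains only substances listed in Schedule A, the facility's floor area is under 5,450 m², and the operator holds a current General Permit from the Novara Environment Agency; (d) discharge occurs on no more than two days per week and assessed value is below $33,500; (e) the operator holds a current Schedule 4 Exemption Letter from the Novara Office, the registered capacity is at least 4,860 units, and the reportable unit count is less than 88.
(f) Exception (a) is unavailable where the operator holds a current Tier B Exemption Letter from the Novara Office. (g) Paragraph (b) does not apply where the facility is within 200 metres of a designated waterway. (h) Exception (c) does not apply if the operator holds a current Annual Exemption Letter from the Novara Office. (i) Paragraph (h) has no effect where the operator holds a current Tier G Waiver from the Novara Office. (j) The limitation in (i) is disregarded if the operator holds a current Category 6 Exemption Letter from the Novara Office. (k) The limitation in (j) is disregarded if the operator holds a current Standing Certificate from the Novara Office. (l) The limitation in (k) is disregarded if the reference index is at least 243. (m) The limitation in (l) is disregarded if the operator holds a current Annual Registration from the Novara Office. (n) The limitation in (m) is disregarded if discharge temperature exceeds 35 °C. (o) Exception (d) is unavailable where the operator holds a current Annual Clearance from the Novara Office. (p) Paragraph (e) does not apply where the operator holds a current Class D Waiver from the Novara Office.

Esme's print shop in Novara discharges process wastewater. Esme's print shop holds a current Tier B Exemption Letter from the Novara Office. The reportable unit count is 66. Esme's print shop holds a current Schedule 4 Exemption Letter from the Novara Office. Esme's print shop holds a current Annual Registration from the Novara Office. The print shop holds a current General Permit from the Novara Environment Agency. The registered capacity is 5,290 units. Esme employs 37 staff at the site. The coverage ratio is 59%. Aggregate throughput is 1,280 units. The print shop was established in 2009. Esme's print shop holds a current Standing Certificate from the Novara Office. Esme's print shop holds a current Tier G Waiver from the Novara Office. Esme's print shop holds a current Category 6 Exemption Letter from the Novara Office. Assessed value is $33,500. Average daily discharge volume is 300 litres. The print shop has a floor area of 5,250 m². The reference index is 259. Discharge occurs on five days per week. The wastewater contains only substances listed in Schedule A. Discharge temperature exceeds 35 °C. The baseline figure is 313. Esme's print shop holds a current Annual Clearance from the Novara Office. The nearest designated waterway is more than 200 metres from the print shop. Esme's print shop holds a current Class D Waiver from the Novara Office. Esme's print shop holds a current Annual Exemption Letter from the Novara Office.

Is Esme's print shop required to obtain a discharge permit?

Yes — Esme's print shop must obtain a discharge permit.

Exception (a)'s conditions are all satisfied: average daily discharge volume is 300 litres, below the 310 litres limit; the baseline figure is 313, meeting the 285 threshold. But applying paragraph (f): (f) applies — a current Tier B Exemption Letter is held. (a) is therefore removed.
Exception (b) fails — the coverage ratio is 59%, short of 61%.
Exception (c) is satisfied on its face — the wastewater is Schedule-A-only; the facility's floor area is 5,250 m², under the 5,450 m² limit; a current General Permit is held. But applying paragraphs (h)–(n): (h) operates against (c): a current Annual Exemption Letter is held. (i) would limit (h) — a current Tier G Waiver is held — but (j) sets (i) aside: (j) applies — a current Category 6 Exemption Letter is held. (k) would limit (j) — a current Standing Certificate is held — but (l) sets (k) aside: (l) is engaged — the reference index is 259, meeting the 243 threshold. (m) would limit (l) — a current Annual Registration is held — but (n) sets (m) aside: (n) operates against (m): discharge temperature exceeds 35 °C. So (c) is unavailable.
Exception (d) does not apply: discharge occurs on five days per week.
Exception (e)'s conditions are all satisfied: a current Schedule 4 Exemption Letter is held; the registered capacity is 5,290 units, meeting the 4,860 units threshold; the reportable unit count is 66, less than the 88 limit. Turning to paragraph (p): (p) operates against (e): a current Class D Waiver is held. So (e) is unavailable.
No exception applies. The general rule governs.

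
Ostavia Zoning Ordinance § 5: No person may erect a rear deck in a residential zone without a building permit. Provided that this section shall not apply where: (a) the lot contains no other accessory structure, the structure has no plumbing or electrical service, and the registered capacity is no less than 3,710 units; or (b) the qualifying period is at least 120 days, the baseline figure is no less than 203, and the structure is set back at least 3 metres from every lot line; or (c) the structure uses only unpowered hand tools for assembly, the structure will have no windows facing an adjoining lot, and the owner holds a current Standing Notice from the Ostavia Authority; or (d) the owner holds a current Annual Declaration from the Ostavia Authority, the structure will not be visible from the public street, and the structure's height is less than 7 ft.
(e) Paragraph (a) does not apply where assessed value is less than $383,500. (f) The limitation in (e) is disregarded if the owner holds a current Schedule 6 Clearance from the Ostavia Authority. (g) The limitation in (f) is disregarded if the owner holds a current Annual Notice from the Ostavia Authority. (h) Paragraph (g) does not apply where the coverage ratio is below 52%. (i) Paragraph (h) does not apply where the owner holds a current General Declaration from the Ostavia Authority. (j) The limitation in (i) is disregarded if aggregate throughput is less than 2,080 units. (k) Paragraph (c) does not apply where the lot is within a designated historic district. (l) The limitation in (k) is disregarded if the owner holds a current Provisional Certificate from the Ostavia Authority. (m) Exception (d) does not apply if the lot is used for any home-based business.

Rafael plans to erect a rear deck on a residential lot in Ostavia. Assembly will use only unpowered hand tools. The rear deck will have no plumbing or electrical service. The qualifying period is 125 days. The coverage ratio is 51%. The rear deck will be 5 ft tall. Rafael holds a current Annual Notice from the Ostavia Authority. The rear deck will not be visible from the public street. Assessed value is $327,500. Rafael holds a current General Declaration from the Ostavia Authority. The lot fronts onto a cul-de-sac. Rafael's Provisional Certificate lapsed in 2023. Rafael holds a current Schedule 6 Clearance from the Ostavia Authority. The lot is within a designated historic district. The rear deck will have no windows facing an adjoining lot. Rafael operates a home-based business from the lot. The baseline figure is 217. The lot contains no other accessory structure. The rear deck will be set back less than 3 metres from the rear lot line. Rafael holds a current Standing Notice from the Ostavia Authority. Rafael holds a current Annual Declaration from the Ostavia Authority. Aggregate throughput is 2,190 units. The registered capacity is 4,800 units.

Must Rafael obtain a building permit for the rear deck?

Exception (a): the lot has no other accessory structure; there is no plumbing or electrical service; the registered capacity is 4,800 units, meeting the 3,710 units threshold — every condition holds. Turning to paragraphs (e)–(j): (e) operates — assessed value is $327,500, less than the $383,500 limit. (f) would limit (e) — a current Schedule 6 Clearance is held — but (g) sets (f) aside: (g) operates against (f): a current Annual Notice is held. (h) would limit (g) — the coverage ratio is 51%, below the 52% limit — but (i) sets (h) aside: (i) operates — a current General Declaration is held. (j), which would lift (i), does not operate here — aggregate throughput is 2,190 units, not less than 2,080 units. Exception (a) does not apply.
Exception (b) requires that the structure is set back at least 3 metres from every lot line; but the rear setback is under 3 m, so (b) is unavailable.
Exception (c): assembly uses only hand tools; no windows face an adjoining lot; a current Standing Notice is held — every condition holds. Turning to paragraphs (k)–(l): (k) operates against (c): the lot is in a historic district. (l) is inapplicable (the Provisional Certificate is not current), so (k) stands. Exception (c) does not apply.
Exception (d)'s conditions are all satisfied: a current Annual Declaration is held; the structure will not be visible from the street; the structure's height is 5 ft, less than the 7 ft limit. But: (m) is engaged — a home-based business operates on the lot. Exception (d) does not apply.
None of the exceptions is available; § 5 applies in full.

Yes — Rafael must obtain a building permit.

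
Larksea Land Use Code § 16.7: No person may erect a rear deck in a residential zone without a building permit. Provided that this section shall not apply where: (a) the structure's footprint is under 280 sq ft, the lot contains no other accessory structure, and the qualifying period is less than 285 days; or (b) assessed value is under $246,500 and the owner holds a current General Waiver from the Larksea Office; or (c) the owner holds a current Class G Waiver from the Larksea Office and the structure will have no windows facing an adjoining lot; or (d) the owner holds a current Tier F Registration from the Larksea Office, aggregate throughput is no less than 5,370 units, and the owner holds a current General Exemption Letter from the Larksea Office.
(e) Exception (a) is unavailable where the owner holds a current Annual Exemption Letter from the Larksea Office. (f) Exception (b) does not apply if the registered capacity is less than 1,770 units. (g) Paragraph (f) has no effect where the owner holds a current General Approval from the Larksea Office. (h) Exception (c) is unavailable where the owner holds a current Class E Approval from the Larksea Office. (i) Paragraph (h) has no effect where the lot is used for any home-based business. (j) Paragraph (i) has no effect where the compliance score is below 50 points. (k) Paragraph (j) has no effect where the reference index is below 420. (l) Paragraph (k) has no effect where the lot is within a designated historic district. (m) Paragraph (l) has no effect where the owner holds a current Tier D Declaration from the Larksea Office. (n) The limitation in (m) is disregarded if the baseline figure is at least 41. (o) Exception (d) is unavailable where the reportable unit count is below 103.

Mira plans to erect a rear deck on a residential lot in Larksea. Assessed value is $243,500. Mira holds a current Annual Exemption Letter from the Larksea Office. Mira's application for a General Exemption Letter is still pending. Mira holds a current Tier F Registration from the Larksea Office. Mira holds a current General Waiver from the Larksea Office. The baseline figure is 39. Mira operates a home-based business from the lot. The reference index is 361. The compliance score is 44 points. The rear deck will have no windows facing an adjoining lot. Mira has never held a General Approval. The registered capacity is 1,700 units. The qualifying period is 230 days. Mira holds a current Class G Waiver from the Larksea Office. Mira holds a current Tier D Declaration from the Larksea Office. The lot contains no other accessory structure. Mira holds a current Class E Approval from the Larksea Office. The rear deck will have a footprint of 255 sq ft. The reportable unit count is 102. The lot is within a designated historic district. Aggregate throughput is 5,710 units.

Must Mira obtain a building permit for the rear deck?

Exception (a) is satisfied on its face — the structure's footprint is 255 sq ft, under the 280 sq ft limit; the lot has no other accessory structure; the qualifying period is 230 days, less than the 285 days limit. However, paragraph (e) must be considered: (e) is triggered — a current Annual Exemption Letter is held. (a) is therefore removed.
Exception (b) is satisfied on its face — assessed value is $243,500, under the $246,500 limit; a current General Waiver is held. But applying paragraphs (f)–(g): (f) is engaged — the registered capacity is 1,700 units, less than the 1,770 units limit. (g) is not engaged (the General Approval is not current), so (f) stands. So (b) is unavailable.
Exception (c)'s conditions are all satisfied: a current Class G Waiver is held; no windows face an adjoining lot. Under paragraphs (h)–(n): (h) is triggered (a current Class E Approval is held), but is overridden by (i): (i) operates against (h): a home-based business operates on the lot. (j) would limit (i) — the compliance score is 44 points, below the 50 points limit — but (k) sets (j) aside: (k) operates against (j): the reference index is 361, below the 420 limit. (l) applies (the lot is in a historic district), but is set aside by (m): (m) operates against (l): a current Tier D Declaration is held. (n), which would lift (m), is inapplicable — the baseline figure is 39, short of 41. (c) remains available.
Exception (d) does not apply: the General Exemption Letter is not current.

No — exception (c) applies; Mira does not need a building permit.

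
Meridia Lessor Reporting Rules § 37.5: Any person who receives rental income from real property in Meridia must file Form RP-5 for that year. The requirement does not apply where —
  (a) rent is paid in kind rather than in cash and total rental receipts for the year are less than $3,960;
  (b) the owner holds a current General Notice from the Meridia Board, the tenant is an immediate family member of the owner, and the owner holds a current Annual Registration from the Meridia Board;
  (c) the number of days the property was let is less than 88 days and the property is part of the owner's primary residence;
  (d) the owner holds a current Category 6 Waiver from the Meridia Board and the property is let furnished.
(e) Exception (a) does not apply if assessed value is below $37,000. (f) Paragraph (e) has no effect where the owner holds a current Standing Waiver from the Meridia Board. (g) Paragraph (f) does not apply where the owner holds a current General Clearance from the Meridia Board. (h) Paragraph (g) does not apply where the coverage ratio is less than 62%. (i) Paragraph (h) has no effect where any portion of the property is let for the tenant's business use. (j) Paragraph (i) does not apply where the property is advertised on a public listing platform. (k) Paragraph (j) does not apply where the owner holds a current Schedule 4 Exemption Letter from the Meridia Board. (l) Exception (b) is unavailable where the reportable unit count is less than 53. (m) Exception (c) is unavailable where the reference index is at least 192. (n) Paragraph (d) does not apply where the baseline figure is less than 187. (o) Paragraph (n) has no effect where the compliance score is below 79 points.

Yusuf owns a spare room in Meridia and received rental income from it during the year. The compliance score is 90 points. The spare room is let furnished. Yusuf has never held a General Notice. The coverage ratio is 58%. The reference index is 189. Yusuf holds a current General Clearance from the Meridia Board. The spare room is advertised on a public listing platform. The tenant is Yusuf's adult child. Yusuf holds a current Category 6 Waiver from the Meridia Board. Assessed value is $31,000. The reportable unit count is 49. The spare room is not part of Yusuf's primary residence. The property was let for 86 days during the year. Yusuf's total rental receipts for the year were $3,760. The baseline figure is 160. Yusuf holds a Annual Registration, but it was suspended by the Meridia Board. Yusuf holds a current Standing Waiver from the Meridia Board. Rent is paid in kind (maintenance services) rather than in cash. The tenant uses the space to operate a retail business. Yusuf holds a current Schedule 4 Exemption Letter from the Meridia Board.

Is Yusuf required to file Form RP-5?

Yes — Yusuf must file Form RP-5.

All of (a)'s requirements are met (rent is paid in kind; total rental receipts for the year are $3,760, less than the $3,960 limit). Turning to paragraphs (e)–(k): (e) operates — assessed value is $31,000, below the $37,000 limit. (f) is engaged (a current Standing Waiver is held), but is set aside by (g): (g) operates against (f): a current General Clearance is held. (h) is triggered (the coverage ratio is 58%, less than the 62% limit), but is displaced by (i): (i) is triggered — the space is let for business use. (j) applies (the property is publicly advertised), but yields to (k): (k) applies — a current Schedule 4 Exemption Letter is held. Exception (a) does not apply.
Exception (b) does not apply: the General Notice is not current.
Exception (c) fails — the spare room is not part of the primary residence.
Exception (d) is satisfied on its face — a current Category 6 Waiver is held; the property is let furnished. But: (n) operates — the baseline figure is 160, less than the 187 limit. (o) is inapplicable (the compliance score is 90 points, not below 79 points), so (n) stands. So (d) is unavailable.
None of the exceptions is available; § 37.5 applies in full.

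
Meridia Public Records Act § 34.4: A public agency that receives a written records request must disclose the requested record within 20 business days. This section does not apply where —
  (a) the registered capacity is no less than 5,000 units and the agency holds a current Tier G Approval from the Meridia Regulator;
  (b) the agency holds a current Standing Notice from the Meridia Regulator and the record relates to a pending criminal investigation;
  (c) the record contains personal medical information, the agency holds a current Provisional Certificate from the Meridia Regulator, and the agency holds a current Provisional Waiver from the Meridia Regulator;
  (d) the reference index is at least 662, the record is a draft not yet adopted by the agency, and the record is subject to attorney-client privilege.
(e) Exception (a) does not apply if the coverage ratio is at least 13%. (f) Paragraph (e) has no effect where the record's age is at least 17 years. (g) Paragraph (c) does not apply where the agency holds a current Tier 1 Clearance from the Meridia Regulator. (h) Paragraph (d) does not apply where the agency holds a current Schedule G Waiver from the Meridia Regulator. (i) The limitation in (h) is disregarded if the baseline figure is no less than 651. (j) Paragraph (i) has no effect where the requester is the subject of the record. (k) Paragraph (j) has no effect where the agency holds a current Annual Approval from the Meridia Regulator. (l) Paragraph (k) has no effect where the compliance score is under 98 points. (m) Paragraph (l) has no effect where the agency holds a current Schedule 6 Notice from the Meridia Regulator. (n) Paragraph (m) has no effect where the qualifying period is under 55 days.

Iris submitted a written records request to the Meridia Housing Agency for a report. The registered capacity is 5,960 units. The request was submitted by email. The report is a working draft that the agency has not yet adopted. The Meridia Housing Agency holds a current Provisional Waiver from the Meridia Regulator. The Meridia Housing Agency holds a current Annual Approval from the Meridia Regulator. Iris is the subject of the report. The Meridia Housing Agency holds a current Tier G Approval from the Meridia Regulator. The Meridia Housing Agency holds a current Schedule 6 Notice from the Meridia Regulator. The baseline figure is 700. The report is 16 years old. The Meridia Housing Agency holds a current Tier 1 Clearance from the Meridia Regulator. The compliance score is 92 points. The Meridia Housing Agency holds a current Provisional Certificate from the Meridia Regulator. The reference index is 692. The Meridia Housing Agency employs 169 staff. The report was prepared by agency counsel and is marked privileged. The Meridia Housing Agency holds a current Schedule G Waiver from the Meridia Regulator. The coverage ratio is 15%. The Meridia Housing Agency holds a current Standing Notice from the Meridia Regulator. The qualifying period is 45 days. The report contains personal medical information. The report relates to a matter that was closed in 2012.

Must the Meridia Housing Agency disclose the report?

Exception (a)'s conditions are all satisfied: the registered capacity is 5,960 units, meeting the 5,000 units threshold; a current Tier G Approval is held. But: (e) operates against (a): the coverage ratio is 15%, meeting the 13% threshold. (f) is not engaged (the record's age is 16 years, short of 17 years), so (e) stands. (a) is therefore removed.
Exception (b) fails — the report relates to a closed matter.
Exception (c): the report contains personal medical information; a current Provisional Certificate is held; a current Provisional Waiver is held — every condition holds. However, paragraph (g) must be considered: (g) operates against (c): a current Tier 1 Clearance is held. Exception (c) does not apply.
All of (d)'s requirements are met (the reference index is 692, meeting the 662 threshold; the report is an unadopted draft; the report is privileged). However, paragraphs (h)–(n) must be considered: (h) is triggered — a current Schedule G Waiver is held. (i) is engaged (the baseline figure is 700, meeting the 651 threshold), but is set aside by (j): (j) is triggered — Iris is the subject of the report. (k) would limit (j) — a current Annual Approval is held — but (l) sets (k) aside: (l) operates against (k): the compliance score is 92 points, under the 98 points limit. (m) applies (a current Schedule 6 Notice is held), but is displaced by (n): (n) operates against (m): the qualifying period is 45 days, under the 55 days limit. (d) is therefore removed.
No exception is made out. the Meridia Housing Agency falls within the general rule.

Yes — the Meridia Housing Agency must disclose the report.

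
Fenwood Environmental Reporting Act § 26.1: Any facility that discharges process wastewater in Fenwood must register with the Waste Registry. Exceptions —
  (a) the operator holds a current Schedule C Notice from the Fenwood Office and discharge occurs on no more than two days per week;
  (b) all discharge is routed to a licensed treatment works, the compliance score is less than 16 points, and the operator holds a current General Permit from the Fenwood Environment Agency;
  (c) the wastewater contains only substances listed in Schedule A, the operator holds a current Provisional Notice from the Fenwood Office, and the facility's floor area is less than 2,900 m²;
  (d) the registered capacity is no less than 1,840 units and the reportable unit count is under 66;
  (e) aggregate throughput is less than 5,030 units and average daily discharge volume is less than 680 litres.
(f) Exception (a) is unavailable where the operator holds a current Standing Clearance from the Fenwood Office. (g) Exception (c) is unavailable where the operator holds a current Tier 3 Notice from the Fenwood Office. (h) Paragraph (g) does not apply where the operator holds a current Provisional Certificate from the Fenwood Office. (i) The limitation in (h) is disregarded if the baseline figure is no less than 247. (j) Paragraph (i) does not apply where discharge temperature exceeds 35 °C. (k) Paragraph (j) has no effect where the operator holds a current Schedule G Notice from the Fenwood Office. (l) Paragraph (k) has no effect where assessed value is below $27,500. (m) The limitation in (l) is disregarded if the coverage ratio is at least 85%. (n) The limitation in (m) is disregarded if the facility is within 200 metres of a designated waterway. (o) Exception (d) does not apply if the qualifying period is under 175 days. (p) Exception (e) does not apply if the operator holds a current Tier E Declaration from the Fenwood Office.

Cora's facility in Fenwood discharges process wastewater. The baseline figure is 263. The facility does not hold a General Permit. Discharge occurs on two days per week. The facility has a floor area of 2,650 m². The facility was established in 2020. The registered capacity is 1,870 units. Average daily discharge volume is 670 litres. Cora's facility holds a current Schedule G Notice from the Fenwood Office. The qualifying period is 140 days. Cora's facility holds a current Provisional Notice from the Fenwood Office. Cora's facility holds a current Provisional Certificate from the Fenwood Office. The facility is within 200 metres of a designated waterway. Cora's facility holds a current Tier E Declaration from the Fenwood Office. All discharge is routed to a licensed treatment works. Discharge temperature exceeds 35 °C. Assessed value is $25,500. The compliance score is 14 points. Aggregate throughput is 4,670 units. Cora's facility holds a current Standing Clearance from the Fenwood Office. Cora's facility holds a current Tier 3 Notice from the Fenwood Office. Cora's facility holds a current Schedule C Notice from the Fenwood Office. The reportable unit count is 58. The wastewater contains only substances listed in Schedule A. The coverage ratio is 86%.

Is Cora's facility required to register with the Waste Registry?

Exception (a) is satisfied on its face — a current Schedule C Notice is held; discharge occurs on no more than two days per week. But applying paragraph (f): (f) operates against (a): a current Standing Clearance is held. Exception (a) does not apply.
Exception (b) does not apply: no General Permit is held.
All of (c)'s requirements are met (the wastewater is Schedule-A-only; a current Provisional Notice is held; the facility's floor area is 2,650 m², less than the 2,900 m² limit). Applying paragraphs (g)–(n): (g) would limit (c) — a current Tier 3 Notice is held — but (h) sets (g) aside: (h) operates against (g): a current Provisional Certificate is held. (i) would limit (h) — the baseline figure is 263, meeting the 247 threshold — but (j) sets (i) aside: (j) operates — discharge temperature exceeds 35 °C. (k) would limit (j) — a current Schedule G Notice is held — but (l) sets (k) aside: (l) operates — assessed value is $25,500, below the $27,500 limit. (m) is triggered (the coverage ratio is 86%, meeting the 85% threshold), but is overridden by (n): (n) operates — the facility is within 200 m of a designated waterway. So (c) applies.
Exception (d)'s conditions are all satisfied: the registered capacity is 1,870 units, meeting the 1,840 units threshold; the reportable unit count is 58, under the 66 limit. Turning to paragraph (o): (o) operates against (d): the qualifying period is 140 days, under the 175 days limit. Exception (d) does not apply.
Exception (e): aggregate throughput is 4,670 units, less than the 5,030 units limit; average daily discharge volume is 670 litres, less than the 680 litres limit — every condition holds. However, paragraph (p) must be considered: (p) operates against (e): a current Tier E Declaration is held. So (e) is unavailable.

No — exception (c) applies; Cora's facility is not required to register with the Waste Registry.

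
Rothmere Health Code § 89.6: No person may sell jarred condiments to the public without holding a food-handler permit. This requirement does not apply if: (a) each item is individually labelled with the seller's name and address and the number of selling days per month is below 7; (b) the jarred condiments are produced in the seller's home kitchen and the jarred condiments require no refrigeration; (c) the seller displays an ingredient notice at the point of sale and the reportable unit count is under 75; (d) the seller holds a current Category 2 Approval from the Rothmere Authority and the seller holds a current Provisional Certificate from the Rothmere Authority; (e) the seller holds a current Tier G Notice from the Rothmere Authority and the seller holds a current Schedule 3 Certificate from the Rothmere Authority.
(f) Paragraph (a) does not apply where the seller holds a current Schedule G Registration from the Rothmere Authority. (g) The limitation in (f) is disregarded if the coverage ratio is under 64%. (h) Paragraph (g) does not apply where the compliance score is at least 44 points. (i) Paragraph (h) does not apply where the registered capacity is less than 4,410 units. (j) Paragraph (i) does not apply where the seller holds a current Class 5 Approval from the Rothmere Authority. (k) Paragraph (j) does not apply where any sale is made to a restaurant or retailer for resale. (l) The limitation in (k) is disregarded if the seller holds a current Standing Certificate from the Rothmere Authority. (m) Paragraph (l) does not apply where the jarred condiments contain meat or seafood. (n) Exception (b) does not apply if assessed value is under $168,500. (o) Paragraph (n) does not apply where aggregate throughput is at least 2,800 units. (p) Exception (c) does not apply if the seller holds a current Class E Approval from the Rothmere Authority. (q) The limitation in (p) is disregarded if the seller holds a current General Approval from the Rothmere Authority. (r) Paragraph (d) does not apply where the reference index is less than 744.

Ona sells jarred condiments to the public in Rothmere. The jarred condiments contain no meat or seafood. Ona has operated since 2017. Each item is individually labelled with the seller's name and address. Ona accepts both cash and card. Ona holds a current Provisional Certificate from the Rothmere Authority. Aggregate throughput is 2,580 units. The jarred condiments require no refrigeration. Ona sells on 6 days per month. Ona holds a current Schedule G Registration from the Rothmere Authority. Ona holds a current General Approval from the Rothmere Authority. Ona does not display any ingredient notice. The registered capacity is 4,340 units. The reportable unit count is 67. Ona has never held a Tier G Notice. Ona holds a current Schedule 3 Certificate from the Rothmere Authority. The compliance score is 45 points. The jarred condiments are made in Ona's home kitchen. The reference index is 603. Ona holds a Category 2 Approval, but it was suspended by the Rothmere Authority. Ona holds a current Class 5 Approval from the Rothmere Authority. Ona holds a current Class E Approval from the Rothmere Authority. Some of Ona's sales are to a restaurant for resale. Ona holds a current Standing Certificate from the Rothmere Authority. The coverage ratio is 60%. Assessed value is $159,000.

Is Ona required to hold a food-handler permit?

Yes — Ona must hold a food-handler permit.

Exception (a): items are individually labelled; the number of selling days per month is 6, below the 7 limit — every condition holds. But applying paragraphs (f)–(m): (f) is engaged — a current Schedule G Registration is held. (g) operates (the coverage ratio is 60%, under the 64% limit), but is overridden by (h): (h) operates against (g): the compliance score is 45 points, meeting the 44 points threshold. (i) would limit (h) — the registered capacity is 4,340 units, less than the 4,410 units limit — but (j) sets (i) aside: (j) operates — a current Class 5 Approval is held. (k) would limit (j) — some sales are to a restaurant for resale — but (l) sets (k) aside: (l) operates against (k): a current Standing Certificate is held. (m) is inapplicable (the jarred condiments contain no meat or seafood), so (l) stands. Exception (a) does not apply.
All of (b)'s requirements are met (the jarred condiments are home-kitchen produced; the jarred condiments are shelf-stable). But applying paragraphs (n)–(o): (n) operates against (b): assessed value is $159,000, under the $168,500 limit. (o), which would lift (n), is inapplicable — aggregate throughput is 2,580 units, short of 2,800 units. So (b) is unavailable.
Exception (c) fails — no ingredient notice is displayed.
Exception (d) fails — no current Category 2 Approval is held.
Exception (e) does not apply: no current Tier G Notice is held.
No exception displaces § 89.6.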